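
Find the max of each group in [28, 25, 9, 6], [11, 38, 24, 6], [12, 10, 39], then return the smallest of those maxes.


Find max of each group:
  Group 1: [28, 25, 9, 6] -> max = 28
  Group 2: [11, 38, 24, 6] -> max = 38
  Group 3: [12, 10, 39] -> max = 39
Maxes: [28, 38, 39]
Minimum of maxes = 28
Final answer: 28


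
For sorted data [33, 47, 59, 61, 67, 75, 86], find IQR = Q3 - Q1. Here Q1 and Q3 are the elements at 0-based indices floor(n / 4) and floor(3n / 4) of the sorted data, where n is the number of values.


The data has n = 7 elements.
Q1 index = floor(7 / 4) = floor(1.75) = 1; Q3 index = floor(3 * 7 / 4) = floor(5.25) = 5
Q1 = element at index 1 = 47
Q3 = element at index 5 = 75
IQR = 75 - 47 = 28
Final answer: 28


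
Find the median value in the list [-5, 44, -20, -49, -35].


First, sort the list: [-49, -35, -20, -5, 44]
The list has 5 elements (odd count).
The middle index is 2 (0-based), and the element there is -20.
Final answer: -20


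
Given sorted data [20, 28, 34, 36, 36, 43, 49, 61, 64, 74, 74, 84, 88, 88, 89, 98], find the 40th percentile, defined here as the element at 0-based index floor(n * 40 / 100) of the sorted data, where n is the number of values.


The dataset has n = 16 elements.
Index = floor(16 * 40 / 100) = floor(640 / 100) = floor(6.4) = 6
Counting from index 0 in the sorted data, the element at index 6 is 49.
Final answer: 49


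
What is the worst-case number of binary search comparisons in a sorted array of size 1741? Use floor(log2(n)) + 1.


Binary search halves the search space each step.
Maximum comparisons = floor(log2(1741)) + 1
log2(1741) = 10.7657
floor(log2(1741)) = 10, so 10 + 1 = 11
Final answer: 11


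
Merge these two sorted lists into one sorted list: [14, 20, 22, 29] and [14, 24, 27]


List A: [14, 20, 22, 29]
List B: [14, 24, 27]
Repeatedly compare the front elements and take the smaller:
  14 vs 14 -> take 14
  20 vs 14 -> take 14
  20 vs 24 -> take 20
  22 vs 24 -> take 22
  29 vs 24 -> take 24
  29 vs 27 -> take 27
  B is exhausted; append the rest of A: [29]
Final answer: [14, 14, 20, 22, 24, 27, 29]


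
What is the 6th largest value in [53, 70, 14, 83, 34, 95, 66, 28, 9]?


Sort descending: [95, 83, 70, 66, 53, 34, 28, 14, 9]
The 6th element (1-indexed) is at index 5.
Value = 34
Final answer: 34


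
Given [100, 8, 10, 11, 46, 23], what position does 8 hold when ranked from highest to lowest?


Sort descending: [100, 46, 23, 11, 10, 8]
Find 8 in the sorted list.
8 is at position 6.
Final answer: 6


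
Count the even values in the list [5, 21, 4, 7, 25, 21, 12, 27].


Check each element:
  5 is odd
  21 is odd
  4 is even
  7 is odd
  25 is odd
  21 is odd
  12 is even
  27 is odd
Evens: [4, 12]
Count of evens = 2
Final answer: 2


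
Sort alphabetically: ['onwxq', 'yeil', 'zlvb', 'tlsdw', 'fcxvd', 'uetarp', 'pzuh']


Compare strings character by character (the first differing letter decides):
  'fcxvd' < 'onwxq' since 'f' < 'o' at position 1
  'onwxq' < 'pzuh' since 'o' < 'p' at position 1
  'pzuh' < 'tlsdw' since 'p' < 't' at position 1
  'tlsdw' < 'uetarp' since 't' < 'u' at position 1
  'uetarp' < 'yeil' since 'u' < 'y' at position 1
  'yeil' < 'zlvb' since 'y' < 'z' at position 1
Chaining these comparisons gives the alphabetical order.
Final answer: ['fcxvd', 'onwxq', 'pzuh', 'tlsdw', 'uetarp', 'yeil', 'zlvb']


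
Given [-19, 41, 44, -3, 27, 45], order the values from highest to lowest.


Original list: [-19, 41, 44, -3, 27, 45]
Repeatedly take the largest remaining element:
  Remaining [-19, 41, 44, -3, 27, 45] -> largest is 45
  Remaining [-19, 41, 44, -3, 27] -> largest is 44
  Remaining [-19, 41, -3, 27] -> largest is 41
  Remaining [-19, -3, 27] -> largest is 27
  Remaining [-19, -3] -> largest is -3
  Remaining [-19] -> largest is -19
Collecting the picks in order gives the descending list.
Final answer: [45, 44, 41, 27, -3, -19]


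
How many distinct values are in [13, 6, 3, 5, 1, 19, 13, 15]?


List all unique values:
Distinct values: [1, 3, 5, 6, 13, 15, 19]
Count = 7
Final answer: 7


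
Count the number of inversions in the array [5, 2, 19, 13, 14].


For each element, count the later elements that are smaller than it:
  5 (index 0): smaller elements after it = [2] -> 1
  2 (index 1): smaller elements after it = [] -> 0
  19 (index 2): smaller elements after it = [13, 14] -> 2
  13 (index 3): smaller elements after it = [] -> 0
Total inversions = 1 + 0 + 2 + 0 = 3
Final answer: 3


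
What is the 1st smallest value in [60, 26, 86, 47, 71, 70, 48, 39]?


Sort ascending: [26, 39, 47, 48, 60, 70, 71, 86]
The 1st element (1-indexed) is at index 0.
Value = 26
Final answer: 26


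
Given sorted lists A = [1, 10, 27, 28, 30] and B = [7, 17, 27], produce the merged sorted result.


List A: [1, 10, 27, 28, 30]
List B: [7, 17, 27]
Repeatedly compare the front elements and take the smaller:
  1 vs 7 -> take 1
  10 vs 7 -> take 7
  10 vs 17 -> take 10
  27 vs 17 -> take 17
  27 vs 27 -> take 27
  28 vs 27 -> take 27
  B is exhausted; append the rest of A: [28, 30]
Final answer: [1, 7, 10, 17, 27, 27, 28, 30]


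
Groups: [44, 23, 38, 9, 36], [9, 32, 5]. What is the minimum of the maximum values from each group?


Find max of each group:
  Group 1: [44, 23, 38, 9, 36] -> max = 44
  Group 2: [9, 32, 5] -> max = 32
Maxes: [44, 32]
Minimum of maxes = 32
Final answer: 32


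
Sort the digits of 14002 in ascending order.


The number 14002 has digits: 1, 4, 0, 0, 2
Sorted: 0, 0, 1, 2, 4
Joining the sorted digits gives the result.
Final answer: 00124


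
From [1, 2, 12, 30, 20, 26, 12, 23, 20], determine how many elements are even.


Check each element:
  1 is odd
  2 is even
  12 is even
  30 is even
  20 is even
  26 is even
  12 is even
  23 is odd
  20 is even
Evens: [2, 12, 30, 20, 26, 12, 20]
Count of evens = 7
Final answer: 7


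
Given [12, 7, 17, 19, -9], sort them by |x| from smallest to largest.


Compute absolute values:
  |12| = 12
  |7| = 7
  |17| = 17
  |19| = 19
  |-9| = 9
Absolute values in increasing order: 7 < 9 < 12 < 17 < 19
Listing the original numbers in that order gives the answer.
Final answer: [7, -9, 12, 17, 19]


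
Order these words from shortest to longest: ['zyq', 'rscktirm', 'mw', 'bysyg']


Compute lengths:
  'zyq' has length 3
  'rscktirm' has length 8
  'mw' has length 2
  'bysyg' has length 5
Lengths in increasing order: 2 < 3 < 5 < 8
Listing the words in that order gives the answer.
Final answer: ['mw', 'zyq', 'bysyg', 'rscktirm']


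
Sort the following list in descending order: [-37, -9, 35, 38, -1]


Original list: [-37, -9, 35, 38, -1]
Repeatedly take the largest remaining element:
  Remaining [-37, -9, 35, 38, -1] -> largest is 38
  Remaining [-37, -9, 35, -1] -> largest is 35
  Remaining [-37, -9, -1] -> largest is -1
  Remaining [-37, -9] -> largest is -9
  Remaining [-37] -> largest is -37
Collecting the picks in order gives the descending list.
Final answer: [38, 35, -1, -9, -37]


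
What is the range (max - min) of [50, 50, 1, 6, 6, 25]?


Maximum value: 50
Minimum value: 1
Range = 50 - 1 = 49
Final answer: 49


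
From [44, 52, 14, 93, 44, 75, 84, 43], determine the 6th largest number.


Sort descending: [93, 84, 75, 52, 44, 44, 43, 14]
The 6th element (1-indexed) is at index 5.
Value = 44
Final answer: 44


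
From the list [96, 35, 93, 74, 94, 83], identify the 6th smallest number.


Sort ascending: [35, 74, 83, 93, 94, 96]
The 6th element (1-indexed) is at index 5.
Value = 96
Final answer: 96


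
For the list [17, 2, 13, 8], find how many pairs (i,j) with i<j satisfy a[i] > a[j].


For each element, count the later elements that are smaller than it:
  17 (index 0): smaller elements after it = [2, 13, 8] -> 3
  2 (index 1): smaller elements after it = [] -> 0
  13 (index 2): smaller elements after it = [8] -> 1
Total inversions = 3 + 0 + 1 = 4
Final answer: 4


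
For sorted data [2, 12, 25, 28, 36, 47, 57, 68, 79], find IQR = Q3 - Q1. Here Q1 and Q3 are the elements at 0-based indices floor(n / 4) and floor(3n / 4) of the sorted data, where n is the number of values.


The data has n = 9 elements.
Q1 index = floor(9 / 4) = floor(2.25) = 2; Q3 index = floor(3 * 9 / 4) = floor(6.75) = 6
Q1 = element at index 2 = 25
Q3 = element at index 6 = 57
IQR = 57 - 25 = 32
Final answer: 32


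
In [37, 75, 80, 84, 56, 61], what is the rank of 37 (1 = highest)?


Sort descending: [84, 80, 75, 61, 56, 37]
Find 37 in the sorted list.
37 is at position 6.
Final answer: 6


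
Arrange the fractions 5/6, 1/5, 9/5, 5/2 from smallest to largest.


Convert to decimal for comparison:
  5/6 = 0.8333
  1/5 = 0.2
  9/5 = 1.8
  5/2 = 2.5
Decimals in increasing order: 0.2 < 0.8333 < 1.8 < 2.5
Writing each back as its fraction gives the sorted order.
Final answer: 1/5, 5/6, 9/5, 5/2


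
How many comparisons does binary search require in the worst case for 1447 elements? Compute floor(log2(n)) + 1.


Binary search halves the search space each step.
Maximum comparisons = floor(log2(1447)) + 1
log2(1447) = 10.4988
floor(log2(1447)) = 10, so 10 + 1 = 11
Final answer: 11


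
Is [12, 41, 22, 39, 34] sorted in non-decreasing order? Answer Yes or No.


Check consecutive pairs:
  12 <= 41? True
  41 <= 22? False
  22 <= 39? True
  39 <= 34? False
2 consecutive pair(s) are out of order, so the list is not sorted.
Final answer: No


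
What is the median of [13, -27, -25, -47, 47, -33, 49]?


First, sort the list: [-47, -33, -27, -25, 13, 47, 49]
The list has 7 elements (odd count).
The middle index is 3 (0-based), and the element there is -25.
Final answer: -25


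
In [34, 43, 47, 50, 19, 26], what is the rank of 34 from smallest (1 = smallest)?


Sort ascending: [19, 26, 34, 43, 47, 50]
Find 34 in the sorted list.
34 is at position 3 (1-indexed).
Final answer: 3


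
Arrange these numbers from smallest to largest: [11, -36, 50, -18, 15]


Original list: [11, -36, 50, -18, 15]
Repeatedly take the smallest remaining element:
  Remaining [11, -36, 50, -18, 15] -> smallest is -36
  Remaining [11, 50, -18, 15] -> smallest is -18
  Remaining [11, 50, 15] -> smallest is 11
  Remaining [50, 15] -> smallest is 15
  Remaining [50] -> smallest is 50
Collecting the picks in order gives the sorted list.
Final answer: [-36, -18, 11, 15, 50]


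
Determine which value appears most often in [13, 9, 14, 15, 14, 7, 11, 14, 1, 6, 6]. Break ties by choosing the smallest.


Count the frequency of each value:
  1 appears 1 time(s)
  6 appears 2 time(s)
  7 appears 1 time(s)
  9 appears 1 time(s)
  11 appears 1 time(s)
  13 appears 1 time(s)
  14 appears 3 time(s)
  15 appears 1 time(s)
Maximum frequency is 3.
Only 14 reaches that frequency, so it is the mode.
Final answer: 14


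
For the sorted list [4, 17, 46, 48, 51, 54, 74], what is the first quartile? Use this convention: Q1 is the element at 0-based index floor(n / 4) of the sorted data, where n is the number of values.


The list has n = 7 elements.
Q1 index = floor(7 / 4) = floor(1.75) = 1
Counting from index 0 in the sorted data, the element at index 1 is 17.
Final answer: 17


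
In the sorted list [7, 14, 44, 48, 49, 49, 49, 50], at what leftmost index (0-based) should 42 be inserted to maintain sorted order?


List is sorted: [7, 14, 44, 48, 49, 49, 49, 50]
We need the leftmost position where 42 can be inserted, i.e. the first index whose element is >= 42 (or the end of the list if none is).
Binary search with low=0, high=8 (0-based indices):
  low=0, high=8, mid=4: a[4]=49 >= 42, so high = 4
  low=0, high=4, mid=2: a[2]=44 >= 42, so high = 2
  low=0, high=2, mid=1: a[1]=14 < 42, so low = 2
Now low = high = 2, so the insertion index is 2.
Final answer: 2


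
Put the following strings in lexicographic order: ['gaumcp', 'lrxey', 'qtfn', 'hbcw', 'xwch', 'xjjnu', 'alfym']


Compare strings character by character (the first differing letter decides):
  'alfym' < 'gaumcp' since 'a' < 'g' at position 1
  'gaumcp' < 'hbcw' since 'g' < 'h' at position 1
  'hbcw' < 'lrxey' since 'h' < 'l' at position 1
  'lrxey' < 'qtfn' since 'l' < 'q' at position 1
  'qtfn' < 'xjjnu' since 'q' < 'x' at position 1
  'xjjnu' < 'xwch' since 'j' < 'w' at position 2
Chaining these comparisons gives the alphabetical order.
Final answer: ['alfym', 'gaumcp', 'hbcw', 'lrxey', 'qtfn', 'xjjnu', 'xwch']


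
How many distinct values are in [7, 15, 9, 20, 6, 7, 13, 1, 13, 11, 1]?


List all unique values:
Distinct values: [1, 6, 7, 9, 11, 13, 15, 20]
Count = 8
Final answer: 8


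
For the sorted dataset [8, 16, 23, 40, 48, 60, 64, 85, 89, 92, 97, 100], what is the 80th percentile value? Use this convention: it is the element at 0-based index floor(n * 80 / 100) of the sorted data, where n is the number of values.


The dataset has n = 12 elements.
Index = floor(12 * 80 / 100) = floor(960 / 100) = floor(9.6) = 9
Counting from index 0 in the sorted data, the element at index 9 is 92.
Final answer: 92


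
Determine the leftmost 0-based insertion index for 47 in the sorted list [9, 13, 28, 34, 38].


List is sorted: [9, 13, 28, 34, 38]
We need the leftmost position where 47 can be inserted, i.e. the first index whose element is >= 47 (or the end of the list if none is).
Binary search with low=0, high=5 (0-based indices):
  low=0, high=5, mid=2: a[2]=28 < 47, so low = 3
  low=3, high=5, mid=4: a[4]=38 < 47, so low = 5
Now low = high = 5, so the insertion index is 5.
Final answer: 5


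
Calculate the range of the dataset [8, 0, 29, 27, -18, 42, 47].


Maximum value: 47
Minimum value: -18
Range = 47 - (-18) = 65
Final answer: 65


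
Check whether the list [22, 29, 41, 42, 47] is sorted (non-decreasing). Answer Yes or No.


Check consecutive pairs:
  22 <= 29? True
  29 <= 41? True
  41 <= 42? True
  42 <= 47? True
Every consecutive pair is in order, so the list is non-decreasing.
Final answer: Yes


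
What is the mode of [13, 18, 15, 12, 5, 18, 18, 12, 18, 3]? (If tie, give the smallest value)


Count the frequency of each value:
  3 appears 1 time(s)
  5 appears 1 time(s)
  12 appears 2 time(s)
  13 appears 1 time(s)
  15 appears 1 time(s)
  18 appears 4 time(s)
Maximum frequency is 4.
Only 18 reaches that frequency, so it is the mode.
Final answer: 18


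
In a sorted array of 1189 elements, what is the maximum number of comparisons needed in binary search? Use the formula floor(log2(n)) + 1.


Binary search halves the search space each step.
Maximum comparisons = floor(log2(1189)) + 1
log2(1189) = 10.2155
floor(log2(1189)) = 10, so 10 + 1 = 11
Final answer: 11


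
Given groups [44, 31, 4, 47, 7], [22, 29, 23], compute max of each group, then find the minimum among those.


Find max of each group:
  Group 1: [44, 31, 4, 47, 7] -> max = 47
  Group 2: [22, 29, 23] -> max = 29
Maxes: [47, 29]
Minimum of maxes = 29
Final answer: 29


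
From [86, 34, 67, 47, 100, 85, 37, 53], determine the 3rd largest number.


Sort descending: [100, 86, 85, 67, 53, 47, 37, 34]
The 3rd element (1-indexed) is at index 2.
Value = 85
Final answer: 85


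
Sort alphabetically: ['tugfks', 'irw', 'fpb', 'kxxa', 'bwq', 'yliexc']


Compare strings character by character (the first differing letter decides):
  'bwq' < 'fpb' since 'b' < 'f' at position 1
  'fpb' < 'irw' since 'f' < 'i' at position 1
  'irw' < 'kxxa' since 'i' < 'k' at position 1
  'kxxa' < 'tugfks' since 'k' < 't' at position 1
  'tugfks' < 'yliexc' since 't' < 'y' at position 1
Chaining these comparisons gives the alphabetical order.
Final answer: ['bwq', 'fpb', 'irw', 'kxxa', 'tugfks', 'yliexc']


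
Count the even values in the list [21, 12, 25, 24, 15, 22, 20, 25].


Check each element:
  21 is odd
  12 is even
  25 is odd
  24 is even
  15 is odd
  22 is even
  20 is even
  25 is odd
Evens: [12, 24, 22, 20]
Count of evens = 4
Final answer: 4


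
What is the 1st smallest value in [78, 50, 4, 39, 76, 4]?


Sort ascending: [4, 4, 39, 50, 76, 78]
The 1st element (1-indexed) is at index 0.
Value = 4
Final answer: 4


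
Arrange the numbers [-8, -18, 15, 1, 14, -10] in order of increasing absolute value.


Compute absolute values:
  |-8| = 8
  |-18| = 18
  |15| = 15
  |1| = 1
  |14| = 14
  |-10| = 10
Absolute values in increasing order: 1 < 8 < 10 < 14 < 15 < 18
Listing the original numbers in that order gives the answer.
Final answer: [1, -8, -10, 14, 15, -18]


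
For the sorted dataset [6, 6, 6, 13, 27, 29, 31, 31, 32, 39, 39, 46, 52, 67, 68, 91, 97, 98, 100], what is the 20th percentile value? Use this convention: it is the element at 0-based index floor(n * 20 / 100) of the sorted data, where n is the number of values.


The dataset has n = 19 elements.
Index = floor(19 * 20 / 100) = floor(380 / 100) = floor(3.8) = 3
Counting from index 0 in the sorted data, the element at index 3 is 13.
Final answer: 13


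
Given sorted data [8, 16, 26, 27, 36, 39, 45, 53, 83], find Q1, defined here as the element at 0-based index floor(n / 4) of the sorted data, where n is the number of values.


The list has n = 9 elements.
Q1 index = floor(9 / 4) = floor(2.25) = 2
Counting from index 0 in the sorted data, the element at index 2 is 26.
Final answer: 26


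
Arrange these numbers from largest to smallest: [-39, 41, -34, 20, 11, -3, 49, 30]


Original list: [-39, 41, -34, 20, 11, -3, 49, 30]
Repeatedly take the largest remaining element:
  Remaining [-39, 41, -34, 20, 11, -3, 49, 30] -> largest is 49
  Remaining [-39, 41, -34, 20, 11, -3, 30] -> largest is 41
  Remaining [-39, -34, 20, 11, -3, 30] -> largest is 30
  Remaining [-39, -34, 20, 11, -3] -> largest is 20
  Remaining [-39, -34, 11, -3] -> largest is 11
  Remaining [-39, -34, -3] -> largest is -3
  Remaining [-39, -34] -> largest is -34
  Remaining [-39] -> largest is -39
Collecting the picks in order gives the descending list.
Final answer: [49, 41, 30, 20, 11, -3, -34, -39]


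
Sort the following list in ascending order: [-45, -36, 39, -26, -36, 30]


Original list: [-45, -36, 39, -26, -36, 30]
Repeatedly take the smallest remaining element:
  Remaining [-45, -36, 39, -26, -36, 30] -> smallest is -45
  Remaining [-36, 39, -26, -36, 30] -> smallest is -36
  Remaining [39, -26, -36, 30] -> smallest is -36
  Remaining [39, -26, 30] -> smallest is -26
  Remaining [39, 30] -> smallest is 30
  Remaining [39] -> smallest is 39
Collecting the picks in order gives the sorted list.
Final answer: [-45, -36, -36, -26, 30, 39]


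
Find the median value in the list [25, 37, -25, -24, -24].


First, sort the list: [-25, -24, -24, 25, 37]
The list has 5 elements (odd count).
The middle index is 2 (0-based), and the element there is -24.
Final answer: -24


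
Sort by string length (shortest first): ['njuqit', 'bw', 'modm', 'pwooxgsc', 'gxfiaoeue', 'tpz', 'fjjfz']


Compute lengths:
  'njuqit' has length 6
  'bw' has length 2
  'modm' has length 4
  'pwooxgsc' has length 8
  'gxfiaoeue' has length 9
  'tpz' has length 3
  'fjjfz' has length 5
Lengths in increasing order: 2 < 3 < 4 < 5 < 6 < 8 < 9
Listing the words in that order gives the answer.
Final answer: ['bw', 'tpz', 'modm', 'fjjfz', 'njuqit', 'pwooxgsc', 'gxfiaoeue']


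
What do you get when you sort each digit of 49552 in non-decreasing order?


The number 49552 has digits: 4, 9, 5, 5, 2
Sorted: 2, 4, 5, 5, 9
Joining the sorted digits gives the result.
Final answer: 24559


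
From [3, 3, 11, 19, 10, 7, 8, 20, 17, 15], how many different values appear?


List all unique values:
Distinct values: [3, 7, 8, 10, 11, 15, 17, 19, 20]
Count = 9
Final answer: 9


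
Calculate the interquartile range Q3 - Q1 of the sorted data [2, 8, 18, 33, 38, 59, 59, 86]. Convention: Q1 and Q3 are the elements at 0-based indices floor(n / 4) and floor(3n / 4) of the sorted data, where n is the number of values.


The data has n = 8 elements.
Q1 index = floor(8 / 4) = floor(2) = 2; Q3 index = floor(3 * 8 / 4) = floor(6) = 6
Q1 = element at index 2 = 18
Q3 = element at index 6 = 59
IQR = 59 - 18 = 41
Final answer: 41


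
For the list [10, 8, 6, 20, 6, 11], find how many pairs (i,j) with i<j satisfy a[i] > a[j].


For each element, count the later elements that are smaller than it:
  10 (index 0): smaller elements after it = [8, 6, 6] -> 3
  8 (index 1): smaller elements after it = [6, 6] -> 2
  6 (index 2): smaller elements after it = [] -> 0
  20 (index 3): smaller elements after it = [6, 11] -> 2
  6 (index 4): smaller elements after it = [] -> 0
Total inversions = 3 + 2 + 0 + 2 + 0 = 7
Final answer: 7


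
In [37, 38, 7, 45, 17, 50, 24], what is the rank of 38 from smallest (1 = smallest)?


Sort ascending: [7, 17, 24, 37, 38, 45, 50]
Find 38 in the sorted list.
38 is at position 5 (1-indexed).
Final answer: 5


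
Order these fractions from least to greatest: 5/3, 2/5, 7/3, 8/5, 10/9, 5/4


Convert to decimal for comparison:
  5/3 = 1.6667
  2/5 = 0.4
  7/3 = 2.3333
  8/5 = 1.6
  10/9 = 1.1111
  5/4 = 1.25
Decimals in increasing order: 0.4 < 1.1111 < 1.25 < 1.6 < 1.6667 < 2.3333
Writing each back as its fraction gives the sorted order.
Final answer: 2/5, 10/9, 5/4, 8/5, 5/3, 7/3


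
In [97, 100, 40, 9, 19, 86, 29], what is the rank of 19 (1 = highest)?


Sort descending: [100, 97, 86, 40, 29, 19, 9]
Find 19 in the sorted list.
19 is at position 6.
Final answer: 6


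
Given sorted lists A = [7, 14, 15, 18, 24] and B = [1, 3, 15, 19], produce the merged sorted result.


List A: [7, 14, 15, 18, 24]
List B: [1, 3, 15, 19]
Repeatedly compare the front elements and take the smaller:
  7 vs 1 -> take 1
  7 vs 3 -> take 3
  7 vs 15 -> take 7
  14 vs 15 -> take 14
  15 vs 15 -> take 15
  18 vs 15 -> take 15
  18 vs 19 -> take 18
  24 vs 19 -> take 19
  B is exhausted; append the rest of A: [24]
Final answer: [1, 3, 7, 14, 15, 15, 18, 19, 24]


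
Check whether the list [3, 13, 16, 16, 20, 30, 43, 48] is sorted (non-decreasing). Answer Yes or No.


Check consecutive pairs:
  3 <= 13? True
  13 <= 16? True
  16 <= 16? True
  16 <= 20? True
  20 <= 30? True
  30 <= 43? True
  43 <= 48? True
Every consecutive pair is in order, so the list is non-decreasing.
Final answer: Yes


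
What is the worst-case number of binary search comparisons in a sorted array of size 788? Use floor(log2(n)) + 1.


Binary search halves the search space each step.
Maximum comparisons = floor(log2(788)) + 1
log2(788) = 9.6221
floor(log2(788)) = 9, so 9 + 1 = 10
Final answer: 10


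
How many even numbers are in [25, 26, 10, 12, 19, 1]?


Check each element:
  25 is odd
  26 is even
  10 is even
  12 is even
  19 is odd
  1 is odd
Evens: [26, 10, 12]
Count of evens = 3
Final answer: 3


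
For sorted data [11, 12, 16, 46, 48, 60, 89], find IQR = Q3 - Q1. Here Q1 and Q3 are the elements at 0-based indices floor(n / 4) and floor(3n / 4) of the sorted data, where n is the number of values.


The data has n = 7 elements.
Q1 index = floor(7 / 4) = floor(1.75) = 1; Q3 index = floor(3 * 7 / 4) = floor(5.25) = 5
Q1 = element at index 1 = 12
Q3 = element at index 5 = 60
IQR = 60 - 12 = 48
Final answer: 48


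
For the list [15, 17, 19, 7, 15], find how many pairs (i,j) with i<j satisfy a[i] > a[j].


For each element, count the later elements that are smaller than it:
  15 (index 0): smaller elements after it = [7] -> 1
  17 (index 1): smaller elements after it = [7, 15] -> 2
  19 (index 2): smaller elements after it = [7, 15] -> 2
  7 (index 3): smaller elements after it = [] -> 0
Total inversions = 1 + 2 + 2 + 0 = 5
Final answer: 5


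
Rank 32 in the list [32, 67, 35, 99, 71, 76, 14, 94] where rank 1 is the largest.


Sort descending: [99, 94, 76, 71, 67, 35, 32, 14]
Find 32 in the sorted list.
32 is at position 7.
Final answer: 7


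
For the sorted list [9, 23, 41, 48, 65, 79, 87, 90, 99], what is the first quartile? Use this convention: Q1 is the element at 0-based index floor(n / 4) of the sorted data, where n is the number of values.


The list has n = 9 elements.
Q1 index = floor(9 / 4) = floor(2.25) = 2
Counting from index 0 in the sorted data, the element at index 2 is 41.
Final answer: 41


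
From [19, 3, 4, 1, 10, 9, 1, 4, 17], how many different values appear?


List all unique values:
Distinct values: [1, 3, 4, 9, 10, 17, 19]
Count = 7
Final answer: 7


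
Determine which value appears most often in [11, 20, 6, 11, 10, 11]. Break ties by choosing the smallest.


Count the frequency of each value:
  6 appears 1 time(s)
  10 appears 1 time(s)
  11 appears 3 time(s)
  20 appears 1 time(s)
Maximum frequency is 3.
Only 11 reaches that frequency, so it is the mode.
Final answer: 11


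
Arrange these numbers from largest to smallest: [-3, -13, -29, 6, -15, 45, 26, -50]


Original list: [-3, -13, -29, 6, -15, 45, 26, -50]
Repeatedly take the largest remaining element:
  Remaining [-3, -13, -29, 6, -15, 45, 26, -50] -> largest is 45
  Remaining [-3, -13, -29, 6, -15, 26, -50] -> largest is 26
  Remaining [-3, -13, -29, 6, -15, -50] -> largest is 6
  Remaining [-3, -13, -29, -15, -50] -> largest is -3
  Remaining [-13, -29, -15, -50] -> largest is -13
  Remaining [-29, -15, -50] -> largest is -15
  Remaining [-29, -50] -> largest is -29
  Remaining [-50] -> largest is -50
Collecting the picks in order gives the descending list.
Final answer: [45, 26, 6, -3, -13, -15, -29, -50]


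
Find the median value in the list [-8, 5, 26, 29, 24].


First, sort the list: [-8, 5, 24, 26, 29]
The list has 5 elements (odd count).
The middle index is 2 (0-based), and the element there is 24.
Final answer: 24


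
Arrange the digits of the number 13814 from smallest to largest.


The number 13814 has digits: 1, 3, 8, 1, 4
Sorted: 1, 1, 3, 4, 8
Joining the sorted digits gives the result.
Final answer: 11348


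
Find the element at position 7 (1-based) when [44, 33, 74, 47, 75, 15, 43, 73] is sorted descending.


Sort descending: [75, 74, 73, 47, 44, 43, 33, 15]
The 7th element (1-indexed) is at index 6.
Value = 33
Final answer: 33


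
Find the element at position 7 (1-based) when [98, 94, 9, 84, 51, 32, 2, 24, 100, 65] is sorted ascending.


Sort ascending: [2, 9, 24, 32, 51, 65, 84, 94, 98, 100]
The 7th element (1-indexed) is at index 6.
Value = 84
Final answer: 84


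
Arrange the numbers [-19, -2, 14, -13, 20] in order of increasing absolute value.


Compute absolute values:
  |-19| = 19
  |-2| = 2
  |14| = 14
  |-13| = 13
  |20| = 20
Absolute values in increasing order: 2 < 13 < 14 < 19 < 20
Listing the original numbers in that order gives the answer.
Final answer: [-2, -13, 14, -19, 20]


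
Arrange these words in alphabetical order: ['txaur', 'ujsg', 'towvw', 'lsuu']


Compare strings character by character (the first differing letter decides):
  'lsuu' < 'towvw' since 'l' < 't' at position 1
  'towvw' < 'txaur' since 'o' < 'x' at position 2
  'txaur' < 'ujsg' since 't' < 'u' at position 1
Chaining these comparisons gives the alphabetical order.
Final answer: ['lsuu', 'towvw', 'txaur', 'ujsg']


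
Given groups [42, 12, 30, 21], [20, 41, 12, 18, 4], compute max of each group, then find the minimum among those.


Find max of each group:
  Group 1: [42, 12, 30, 21] -> max = 42
  Group 2: [20, 41, 12, 18, 4] -> max = 41
Maxes: [42, 41]
Minimum of maxes = 41
Final answer: 41


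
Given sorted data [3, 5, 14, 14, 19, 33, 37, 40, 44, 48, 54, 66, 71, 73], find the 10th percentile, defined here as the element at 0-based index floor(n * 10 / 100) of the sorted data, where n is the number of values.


The dataset has n = 14 elements.
Index = floor(14 * 10 / 100) = floor(140 / 100) = floor(1.4) = 1
Counting from index 0 in the sorted data, the element at index 1 is 5.
Final answer: 5


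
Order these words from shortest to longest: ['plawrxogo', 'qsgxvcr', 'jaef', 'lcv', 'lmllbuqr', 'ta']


Compute lengths:
  'plawrxogo' has length 9
  'qsgxvcr' has length 7
  'jaef' has length 4
  'lcv' has length 3
  'lmllbuqr' has length 8
  'ta' has length 2
Lengths in increasing order: 2 < 3 < 4 < 7 < 8 < 9
Listing the words in that order gives the answer.
Final answer: ['ta', 'lcv', 'jaef', 'qsgxvcr', 'lmllbuqr', 'plawrxogo']


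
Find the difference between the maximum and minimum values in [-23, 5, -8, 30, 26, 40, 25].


Maximum value: 40
Minimum value: -23
Range = 40 - (-23) = 63
Final answer: 63


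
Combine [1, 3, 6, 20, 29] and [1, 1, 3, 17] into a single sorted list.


List A: [1, 3, 6, 20, 29]
List B: [1, 1, 3, 17]
Repeatedly compare the front elements and take the smaller:
  1 vs 1 -> take 1
  3 vs 1 -> take 1
  3 vs 1 -> take 1
  3 vs 3 -> take 3
  6 vs 3 -> take 3
  6 vs 17 -> take 6
  20 vs 17 -> take 17
  B is exhausted; append the rest of A: [20, 29]
Final answer: [1, 1, 1, 3, 3, 6, 17, 20, 29]


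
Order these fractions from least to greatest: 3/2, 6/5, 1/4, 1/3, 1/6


Convert to decimal for comparison:
  3/2 = 1.5
  6/5 = 1.2
  1/4 = 0.25
  1/3 = 0.3333
  1/6 = 0.1667
Decimals in increasing order: 0.1667 < 0.25 < 0.3333 < 1.2 < 1.5
Writing each back as its fraction gives the sorted order.
Final answer: 1/6, 1/4, 1/3, 6/5, 3/2


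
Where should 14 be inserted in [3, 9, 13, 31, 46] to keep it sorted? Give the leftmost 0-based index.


List is sorted: [3, 9, 13, 31, 46]
We need the leftmost position where 14 can be inserted, i.e. the first index whose element is >= 14 (or the end of the list if none is).
Binary search with low=0, high=5 (0-based indices):
  low=0, high=5, mid=2: a[2]=13 < 14, so low = 3
  low=3, high=5, mid=4: a[4]=46 >= 14, so high = 4
  low=3, high=4, mid=3: a[3]=31 >= 14, so high = 3
Now low = high = 3, so the insertion index is 3.
Final answer: 3


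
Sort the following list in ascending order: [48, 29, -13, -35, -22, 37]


Original list: [48, 29, -13, -35, -22, 37]
Repeatedly take the smallest remaining element:
  Remaining [48, 29, -13, -35, -22, 37] -> smallest is -35
  Remaining [48, 29, -13, -22, 37] -> smallest is -22
  Remaining [48, 29, -13, 37] -> smallest is -13
  Remaining [48, 29, 37] -> smallest is 29
  Remaining [48, 37] -> smallest is 37
  Remaining [48] -> smallest is 48
Collecting the picks in order gives the sorted list.
Final answer: [-35, -22, -13, 29, 37, 48]


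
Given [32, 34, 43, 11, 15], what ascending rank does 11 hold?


Sort ascending: [11, 15, 32, 34, 43]
Find 11 in the sorted list.
11 is at position 1 (1-indexed).
Final answer: 1


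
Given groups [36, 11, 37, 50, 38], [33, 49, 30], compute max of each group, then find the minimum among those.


Find max of each group:
  Group 1: [36, 11, 37, 50, 38] -> max = 50
  Group 2: [33, 49, 30] -> max = 49
Maxes: [50, 49]
Minimum of maxes = 49
Final answer: 49


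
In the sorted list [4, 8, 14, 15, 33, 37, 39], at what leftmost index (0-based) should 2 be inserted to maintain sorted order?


List is sorted: [4, 8, 14, 15, 33, 37, 39]
We need the leftmost position where 2 can be inserted, i.e. the first index whose element is >= 2 (or the end of the list if none is).
Binary search with low=0, high=7 (0-based indices):
  low=0, high=7, mid=3: a[3]=15 >= 2, so high = 3
  low=0, high=3, mid=1: a[1]=8 >= 2, so high = 1
  low=0, high=1, mid=0: a[0]=4 >= 2, so high = 0
Now low = high = 0, so the insertion index is 0.
Final answer: 0


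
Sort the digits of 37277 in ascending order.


The number 37277 has digits: 3, 7, 2, 7, 7
Sorted: 2, 3, 7, 7, 7
Joining the sorted digits gives the result.
Final answer: 23777


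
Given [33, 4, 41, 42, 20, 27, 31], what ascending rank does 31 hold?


Sort ascending: [4, 20, 27, 31, 33, 41, 42]
Find 31 in the sorted list.
31 is at position 4 (1-indexed).
Final answer: 4


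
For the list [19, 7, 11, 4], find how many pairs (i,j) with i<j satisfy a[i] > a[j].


For each element, count the later elements that are smaller than it:
  19 (index 0): smaller elements after it = [7, 11, 4] -> 3
  7 (index 1): smaller elements after it = [4] -> 1
  11 (index 2): smaller elements after it = [4] -> 1
Total inversions = 3 + 1 + 1 = 5
Final answer: 5


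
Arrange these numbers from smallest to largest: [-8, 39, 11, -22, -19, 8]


Original list: [-8, 39, 11, -22, -19, 8]
Repeatedly take the smallest remaining element:
  Remaining [-8, 39, 11, -22, -19, 8] -> smallest is -22
  Remaining [-8, 39, 11, -19, 8] -> smallest is -19
  Remaining [-8, 39, 11, 8] -> smallest is -8
  Remaining [39, 11, 8] -> smallest is 8
  Remaining [39, 11] -> smallest is 11
  Remaining [39] -> smallest is 39
Collecting the picks in order gives the sorted list.
Final answer: [-22, -19, -8, 8, 11, 39]


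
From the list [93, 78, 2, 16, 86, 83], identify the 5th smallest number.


Sort ascending: [2, 16, 78, 83, 86, 93]
The 5th element (1-indexed) is at index 4.
Value = 86
Final answer: 86


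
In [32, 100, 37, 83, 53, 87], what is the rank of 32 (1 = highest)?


Sort descending: [100, 87, 83, 53, 37, 32]
Find 32 in the sorted list.
32 is at position 6.
Final answer: 6


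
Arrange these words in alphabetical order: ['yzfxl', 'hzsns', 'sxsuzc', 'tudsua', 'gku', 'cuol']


Compare strings character by character (the first differing letter decides):
  'cuol' < 'gku' since 'c' < 'g' at position 1
  'gku' < 'hzsns' since 'g' < 'h' at position 1
  'hzsns' < 'sxsuzc' since 'h' < 's' at position 1
  'sxsuzc' < 'tudsua' since 's' < 't' at position 1
  'tudsua' < 'yzfxl' since 't' < 'y' at position 1
Chaining these comparisons gives the alphabetical order.
Final answer: ['cuol', 'gku', 'hzsns', 'sxsuzc', 'tudsua', 'yzfxl']


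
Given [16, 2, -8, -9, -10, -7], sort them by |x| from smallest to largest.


Compute absolute values:
  |16| = 16
  |2| = 2
  |-8| = 8
  |-9| = 9
  |-10| = 10
  |-7| = 7
Absolute values in increasing order: 2 < 7 < 8 < 9 < 10 < 16
Listing the original numbers in that order gives the answer.
Final answer: [2, -7, -8, -9, -10, 16]


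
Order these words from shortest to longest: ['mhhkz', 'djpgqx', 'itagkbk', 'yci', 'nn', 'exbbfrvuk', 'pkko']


Compute lengths:
  'mhhkz' has length 5
  'djpgqx' has length 6
  'itagkbk' has length 7
  'yci' has length 3
  'nn' has length 2
  'exbbfrvuk' has length 9
  'pkko' has length 4
Lengths in increasing order: 2 < 3 < 4 < 5 < 6 < 7 < 9
Listing the words in that order gives the answer.
Final answer: ['nn', 'yci', 'pkko', 'mhhkz', 'djpgqx', 'itagkbk', 'exbbfrvuk']


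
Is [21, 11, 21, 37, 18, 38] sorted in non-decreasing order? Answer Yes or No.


Check consecutive pairs:
  21 <= 11? False
  11 <= 21? True
  21 <= 37? True
  37 <= 18? False
  18 <= 38? True
2 consecutive pair(s) are out of order, so the list is not sorted.
Final answer: No


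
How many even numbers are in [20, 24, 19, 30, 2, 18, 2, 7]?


Check each element:
  20 is even
  24 is even
  19 is odd
  30 is even
  2 is even
  18 is even
  2 is even
  7 is odd
Evens: [20, 24, 30, 2, 18, 2]
Count of evens = 6
Final answer: 6


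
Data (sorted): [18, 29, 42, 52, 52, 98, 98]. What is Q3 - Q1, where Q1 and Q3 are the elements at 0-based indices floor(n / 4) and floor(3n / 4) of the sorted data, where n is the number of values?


The data has n = 7 elements.
Q1 index = floor(7 / 4) = floor(1.75) = 1; Q3 index = floor(3 * 7 / 4) = floor(5.25) = 5
Q1 = element at index 1 = 29
Q3 = element at index 5 = 98
IQR = 98 - 29 = 69
Final answer: 69


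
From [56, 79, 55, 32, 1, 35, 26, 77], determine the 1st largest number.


Sort descending: [79, 77, 56, 55, 35, 32, 26, 1]
The 1st element (1-indexed) is at index 0.
Value = 79
Final answer: 79


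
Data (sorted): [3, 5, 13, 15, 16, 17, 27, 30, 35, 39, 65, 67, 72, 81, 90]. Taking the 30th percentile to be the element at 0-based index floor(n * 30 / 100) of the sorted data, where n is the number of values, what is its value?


The dataset has n = 15 elements.
Index = floor(15 * 30 / 100) = floor(450 / 100) = floor(4.5) = 4
Counting from index 0 in the sorted data, the element at index 4 is 16.
Final answer: 16


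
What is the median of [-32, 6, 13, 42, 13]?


First, sort the list: [-32, 6, 13, 13, 42]
The list has 5 elements (odd count).
The middle index is 2 (0-based), and the element there is 13.
Final answer: 13


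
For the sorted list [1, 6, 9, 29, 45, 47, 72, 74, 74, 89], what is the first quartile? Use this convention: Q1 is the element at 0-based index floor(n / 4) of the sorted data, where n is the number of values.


The list has n = 10 elements.
Q1 index = floor(10 / 4) = floor(2.5) = 2
Counting from index 0 in the sorted data, the element at index 2 is 9.
Final answer: 9


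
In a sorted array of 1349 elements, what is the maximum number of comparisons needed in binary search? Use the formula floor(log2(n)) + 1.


Binary search halves the search space each step.
Maximum comparisons = floor(log2(1349)) + 1
log2(1349) = 10.3977
floor(log2(1349)) = 10, so 10 + 1 = 11
Final answer: 11


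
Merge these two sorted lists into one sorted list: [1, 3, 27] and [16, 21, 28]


List A: [1, 3, 27]
List B: [16, 21, 28]
Repeatedly compare the front elements and take the smaller:
  1 vs 16 -> take 1
  3 vs 16 -> take 3
  27 vs 16 -> take 16
  27 vs 21 -> take 21
  27 vs 28 -> take 27
  A is exhausted; append the rest of B: [28]
Final answer: [1, 3, 16, 21, 27, 28]


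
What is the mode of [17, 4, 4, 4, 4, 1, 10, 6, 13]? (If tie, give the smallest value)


Count the frequency of each value:
  1 appears 1 time(s)
  4 appears 4 time(s)
  6 appears 1 time(s)
  10 appears 1 time(s)
  13 appears 1 time(s)
  17 appears 1 time(s)
Maximum frequency is 4.
Only 4 reaches that frequency, so it is the mode.
Final answer: 4


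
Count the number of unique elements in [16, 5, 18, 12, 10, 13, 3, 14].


List all unique values:
Distinct values: [3, 5, 10, 12, 13, 14, 16, 18]
Count = 8
Final answer: 8


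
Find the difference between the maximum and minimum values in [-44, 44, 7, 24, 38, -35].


Maximum value: 44
Minimum value: -44
Range = 44 - (-44) = 88
Final answer: 88


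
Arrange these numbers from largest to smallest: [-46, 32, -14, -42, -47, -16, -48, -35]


Original list: [-46, 32, -14, -42, -47, -16, -48, -35]
Repeatedly take the largest remaining element:
  Remaining [-46, 32, -14, -42, -47, -16, -48, -35] -> largest is 32
  Remaining [-46, -14, -42, -47, -16, -48, -35] -> largest is -14
  Remaining [-46, -42, -47, -16, -48, -35] -> largest is -16
  Remaining [-46, -42, -47, -48, -35] -> largest is -35
  Remaining [-46, -42, -47, -48] -> largest is -42
  Remaining [-46, -47, -48] -> largest is -46
  Remaining [-47, -48] -> largest is -47
  Remaining [-48] -> largest is -48
Collecting the picks in order gives the descending list.
Final answer: [32, -14, -16, -35, -42, -46, -47, -48]


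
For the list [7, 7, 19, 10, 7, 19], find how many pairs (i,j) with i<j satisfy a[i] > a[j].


For each element, count the later elements that are smaller than it:
  7 (index 0): smaller elements after it = [] -> 0
  7 (index 1): smaller elements after it = [] -> 0
  19 (index 2): smaller elements after it = [10, 7] -> 2
  10 (index 3): smaller elements after it = [7] -> 1
  7 (index 4): smaller elements after it = [] -> 0
Total inversions = 0 + 0 + 2 + 1 + 0 = 3
Final answer: 3


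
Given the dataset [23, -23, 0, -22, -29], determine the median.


First, sort the list: [-29, -23, -22, 0, 23]
The list has 5 elements (odd count).
The middle index is 2 (0-based), and the element there is -22.
Final answer: -22


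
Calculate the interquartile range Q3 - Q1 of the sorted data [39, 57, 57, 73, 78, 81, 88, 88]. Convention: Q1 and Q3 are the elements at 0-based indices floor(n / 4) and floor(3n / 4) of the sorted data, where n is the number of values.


The data has n = 8 elements.
Q1 index = floor(8 / 4) = floor(2) = 2; Q3 index = floor(3 * 8 / 4) = floor(6) = 6
Q1 = element at index 2 = 57
Q3 = element at index 6 = 88
IQR = 88 - 57 = 31
Final answer: 31


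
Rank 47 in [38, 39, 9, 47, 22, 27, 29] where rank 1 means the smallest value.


Sort ascending: [9, 22, 27, 29, 38, 39, 47]
Find 47 in the sorted list.
47 is at position 7 (1-indexed).
Final answer: 7
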